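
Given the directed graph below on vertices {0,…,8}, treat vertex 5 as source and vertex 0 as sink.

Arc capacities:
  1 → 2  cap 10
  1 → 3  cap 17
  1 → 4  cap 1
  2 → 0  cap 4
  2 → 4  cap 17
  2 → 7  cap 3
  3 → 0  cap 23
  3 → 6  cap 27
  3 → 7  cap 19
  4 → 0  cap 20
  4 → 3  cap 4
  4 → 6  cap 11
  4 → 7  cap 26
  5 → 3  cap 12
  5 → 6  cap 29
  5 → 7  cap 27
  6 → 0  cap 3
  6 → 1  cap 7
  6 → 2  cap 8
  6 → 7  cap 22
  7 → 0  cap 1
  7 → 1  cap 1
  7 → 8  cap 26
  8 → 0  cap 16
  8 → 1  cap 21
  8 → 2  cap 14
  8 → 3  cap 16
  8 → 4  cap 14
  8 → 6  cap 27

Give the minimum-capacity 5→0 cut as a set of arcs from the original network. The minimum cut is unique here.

Min-cut arcs: {(5,3), (6,0), (6,1), (6,2), (7,0), (7,1), (7,8)} (total capacity 58)

augment #1: 5→3→0 push 12
augment #2: 5→6→0 push 3
augment #3: 5→7→0 push 1
augment #4: 5→6→2→0 push 4
augment #5: 5→7→8→0 push 16
augment #6: 5→6→1→3→0 push 7
augment #7: 5→6→2→4→0 push 4
augment #8: 5→7→1→3→0 push 1
augment #9: 5→7→8→3→0 push 3
augment #10: 5→7→8→4→0 push 6
augment #11: 5→6→7→8→4→0 push 1
max flow = 58; residual-reachable set from 5 gives S-side
cut edges (S→T): {(5,3), (6,0), (6,1), (6,2), (7,0), (7,1), (7,8)} total cap 58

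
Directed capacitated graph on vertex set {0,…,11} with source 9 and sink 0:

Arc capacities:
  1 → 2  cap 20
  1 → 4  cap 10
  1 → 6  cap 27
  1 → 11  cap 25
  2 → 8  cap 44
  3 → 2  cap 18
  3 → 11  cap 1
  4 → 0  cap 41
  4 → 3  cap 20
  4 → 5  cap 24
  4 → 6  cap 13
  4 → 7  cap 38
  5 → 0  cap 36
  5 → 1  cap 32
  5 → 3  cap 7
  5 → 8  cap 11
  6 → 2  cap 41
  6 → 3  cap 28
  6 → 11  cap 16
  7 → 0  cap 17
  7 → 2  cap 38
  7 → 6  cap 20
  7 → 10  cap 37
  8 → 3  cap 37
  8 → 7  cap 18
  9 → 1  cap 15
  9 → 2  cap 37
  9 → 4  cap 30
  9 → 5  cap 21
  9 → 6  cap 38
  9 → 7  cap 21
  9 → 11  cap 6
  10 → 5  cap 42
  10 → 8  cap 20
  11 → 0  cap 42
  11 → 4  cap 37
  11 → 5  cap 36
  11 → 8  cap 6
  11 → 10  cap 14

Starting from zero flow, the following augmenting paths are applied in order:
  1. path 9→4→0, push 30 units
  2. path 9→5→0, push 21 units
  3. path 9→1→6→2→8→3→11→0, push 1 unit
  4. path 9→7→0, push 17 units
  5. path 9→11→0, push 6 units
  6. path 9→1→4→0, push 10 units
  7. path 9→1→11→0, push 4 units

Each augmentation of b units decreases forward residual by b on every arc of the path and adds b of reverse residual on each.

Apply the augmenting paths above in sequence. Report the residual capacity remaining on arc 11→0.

after path 1 (9→4→0, push 30): res(11,0)=42
after path 2 (9→5→0, push 21): res(11,0)=42
after path 3 (9→1→6→2→8→3→11→0, push 1): res(11,0)=41
after path 4 (9→7→0, push 17): res(11,0)=41
after path 5 (9→11→0, push 6): res(11,0)=35
after path 6 (9→1→4→0, push 10): res(11,0)=35
after path 7 (9→1→11→0, push 4): res(11,0)=31

Residual capacity of (11,0): 31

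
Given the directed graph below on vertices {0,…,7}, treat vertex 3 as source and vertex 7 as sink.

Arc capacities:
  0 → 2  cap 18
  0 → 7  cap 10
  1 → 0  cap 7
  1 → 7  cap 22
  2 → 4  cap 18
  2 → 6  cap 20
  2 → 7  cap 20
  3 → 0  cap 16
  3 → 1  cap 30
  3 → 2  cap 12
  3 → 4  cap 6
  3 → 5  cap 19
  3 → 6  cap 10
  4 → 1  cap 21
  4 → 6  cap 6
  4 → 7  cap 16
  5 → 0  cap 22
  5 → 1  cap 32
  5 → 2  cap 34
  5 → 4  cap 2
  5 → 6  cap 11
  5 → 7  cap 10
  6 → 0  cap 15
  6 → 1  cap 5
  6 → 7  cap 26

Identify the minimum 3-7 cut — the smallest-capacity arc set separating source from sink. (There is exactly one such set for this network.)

augment #1: 3→0→7 push 10
augment #2: 3→1→7 push 22
augment #3: 3→2→7 push 12
augment #4: 3→4→7 push 6
augment #5: 3→5→7 push 10
augment #6: 3→6→7 push 10
augment #7: 3→0→2→7 push 6
augment #8: 3→5→2→7 push 2
augment #9: 3→5→4→7 push 2
augment #10: 3→5→6→7 push 5
augment #11: 3→1→0→2→4→7 push 7
max flow = 92; residual-reachable set from 3 gives S-side
cut edges (S→T): {(1,0), (1,7), (3,0), (3,2), (3,4), (3,5), (3,6)} total cap 92

Min-cut arcs: {(1,0), (1,7), (3,0), (3,2), (3,4), (3,5), (3,6)} (total capacity 92)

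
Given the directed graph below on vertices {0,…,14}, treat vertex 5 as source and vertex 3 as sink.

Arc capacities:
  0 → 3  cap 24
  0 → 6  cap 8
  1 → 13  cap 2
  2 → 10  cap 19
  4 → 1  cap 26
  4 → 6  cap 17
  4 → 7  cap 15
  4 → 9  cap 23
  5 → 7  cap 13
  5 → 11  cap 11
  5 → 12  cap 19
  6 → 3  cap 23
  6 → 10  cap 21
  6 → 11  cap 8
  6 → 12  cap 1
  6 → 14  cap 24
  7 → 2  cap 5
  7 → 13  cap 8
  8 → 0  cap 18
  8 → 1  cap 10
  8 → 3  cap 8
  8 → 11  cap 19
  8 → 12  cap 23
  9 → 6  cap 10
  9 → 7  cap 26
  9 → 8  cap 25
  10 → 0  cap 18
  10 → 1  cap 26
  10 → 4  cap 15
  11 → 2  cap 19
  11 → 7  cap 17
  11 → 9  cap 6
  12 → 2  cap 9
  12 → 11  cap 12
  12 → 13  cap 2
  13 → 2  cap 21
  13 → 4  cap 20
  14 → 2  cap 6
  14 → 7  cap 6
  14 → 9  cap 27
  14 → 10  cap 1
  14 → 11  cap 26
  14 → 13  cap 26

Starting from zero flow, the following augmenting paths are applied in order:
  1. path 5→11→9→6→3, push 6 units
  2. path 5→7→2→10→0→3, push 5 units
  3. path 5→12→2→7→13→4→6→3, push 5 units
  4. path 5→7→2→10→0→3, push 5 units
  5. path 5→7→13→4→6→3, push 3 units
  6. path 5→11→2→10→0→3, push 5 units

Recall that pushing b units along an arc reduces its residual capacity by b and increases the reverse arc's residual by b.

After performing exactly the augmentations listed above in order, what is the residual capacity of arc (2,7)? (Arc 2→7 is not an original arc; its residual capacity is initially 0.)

Residual capacity of (2,7): 5

after path 1 (5→11→9→6→3, push 6): res(2,7)=0
after path 2 (5→7→2→10→0→3, push 5): res(2,7)=5
after path 3 (5→12→2→7→13→4→6→3, push 5): res(2,7)=0
after path 4 (5→7→2→10→0→3, push 5): res(2,7)=5
after path 5 (5→7→13→4→6→3, push 3): res(2,7)=5
after path 6 (5→11→2→10→0→3, push 5): res(2,7)=5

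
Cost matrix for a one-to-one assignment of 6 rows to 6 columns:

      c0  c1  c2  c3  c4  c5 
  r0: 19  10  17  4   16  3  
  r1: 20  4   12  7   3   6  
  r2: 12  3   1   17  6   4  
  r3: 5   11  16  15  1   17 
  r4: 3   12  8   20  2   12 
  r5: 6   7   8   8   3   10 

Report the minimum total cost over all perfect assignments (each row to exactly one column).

Minimum assignment cost: 20

optimal assignment: row0→col5 (cost 3), row1→col1 (cost 4), row2→col2 (cost 1), row3→col4 (cost 1), row4→col0 (cost 3), row5→col3 (cost 8)
total = 3 + 4 + 1 + 1 + 3 + 8 = 20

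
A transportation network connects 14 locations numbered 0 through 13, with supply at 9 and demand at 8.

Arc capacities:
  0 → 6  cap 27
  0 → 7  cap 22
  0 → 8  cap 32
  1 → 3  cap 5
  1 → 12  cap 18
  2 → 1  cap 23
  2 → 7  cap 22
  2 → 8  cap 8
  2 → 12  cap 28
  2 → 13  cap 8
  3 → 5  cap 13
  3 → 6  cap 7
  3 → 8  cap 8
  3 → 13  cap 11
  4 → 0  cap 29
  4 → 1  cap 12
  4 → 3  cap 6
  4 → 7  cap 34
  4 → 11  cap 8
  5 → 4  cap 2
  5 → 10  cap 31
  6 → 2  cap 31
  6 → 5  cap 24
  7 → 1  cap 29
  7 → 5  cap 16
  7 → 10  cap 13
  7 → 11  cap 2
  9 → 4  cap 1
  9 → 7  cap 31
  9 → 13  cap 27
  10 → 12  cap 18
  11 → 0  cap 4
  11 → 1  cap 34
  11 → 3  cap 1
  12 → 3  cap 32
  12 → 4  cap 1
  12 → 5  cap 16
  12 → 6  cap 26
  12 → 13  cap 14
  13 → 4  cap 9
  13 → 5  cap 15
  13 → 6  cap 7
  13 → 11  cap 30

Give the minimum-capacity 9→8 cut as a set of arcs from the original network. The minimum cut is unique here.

augment #1: 9→4→0→8 push 1
augment #2: 9→7→1→3→8 push 5
augment #3: 9→7→11→0→8 push 2
augment #4: 9→13→4→0→8 push 9
augment #5: 9→13→6→2→8 push 7
augment #6: 9→13→11→0→8 push 2
augment #7: 9→13→11→3→8 push 1
augment #8: 9→7→1→12→3→8 push 2
augment #9: 9→7→5→4→0→8 push 2
augment #10: 9→7→1→12→4→0→8 push 1
augment #11: 9→7→1→12→6→2→8 push 1
max flow = 33; residual-reachable set from 9 gives S-side
cut edges (S→T): {(2,8), (3,8), (5,4), (9,4), (11,0), (12,4), (13,4)} total cap 33

Min-cut arcs: {(2,8), (3,8), (5,4), (9,4), (11,0), (12,4), (13,4)} (total capacity 33)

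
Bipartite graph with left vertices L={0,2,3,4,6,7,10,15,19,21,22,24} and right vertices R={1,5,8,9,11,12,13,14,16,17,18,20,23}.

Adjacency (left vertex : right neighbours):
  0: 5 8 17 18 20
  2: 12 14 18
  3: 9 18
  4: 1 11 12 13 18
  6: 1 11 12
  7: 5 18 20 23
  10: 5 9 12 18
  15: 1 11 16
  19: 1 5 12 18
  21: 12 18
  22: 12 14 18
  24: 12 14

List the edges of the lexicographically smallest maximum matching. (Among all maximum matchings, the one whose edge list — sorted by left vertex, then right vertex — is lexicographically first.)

Lex-smallest maximum matching: {(0,8), (2,12), (3,9), (4,13), (6,11), (7,20), (10,5), (15,16), (19,1), (21,18), (22,14)}

|M| = 11 (so the lex-smallest maximum matching has 11 edges)
process left vertices in ascending order; for each, take the smallest-labelled available neighbour that still permits 11 edges overall, or leave it unmatched if none does
lex-smallest matching: {0-8, 2-12, 3-9, 4-13, 6-11, 7-20, 10-5, 15-16, 19-1, 21-18, 22-14}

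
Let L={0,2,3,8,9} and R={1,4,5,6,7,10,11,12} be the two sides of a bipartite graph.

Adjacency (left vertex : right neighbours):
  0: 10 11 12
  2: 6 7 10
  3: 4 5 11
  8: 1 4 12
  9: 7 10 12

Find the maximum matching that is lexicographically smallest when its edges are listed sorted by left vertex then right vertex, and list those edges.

|M| = 5 (so the lex-smallest maximum matching has 5 edges)
process left vertices in ascending order; for each, take the smallest-labelled available neighbour that still permits 5 edges overall, or leave it unmatched if none does
lex-smallest matching: {0-10, 2-6, 3-4, 8-1, 9-7}

Lex-smallest maximum matching: {(0,10), (2,6), (3,4), (8,1), (9,7)}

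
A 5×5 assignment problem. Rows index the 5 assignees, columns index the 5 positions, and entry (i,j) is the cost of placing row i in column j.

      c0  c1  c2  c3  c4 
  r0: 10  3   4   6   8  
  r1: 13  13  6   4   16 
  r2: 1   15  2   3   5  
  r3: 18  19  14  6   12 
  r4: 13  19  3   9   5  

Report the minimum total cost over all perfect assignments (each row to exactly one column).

Minimum assignment cost: 21

optimal assignment: row0→col1 (cost 3), row1→col2 (cost 6), row2→col0 (cost 1), row3→col3 (cost 6), row4→col4 (cost 5)
total = 3 + 6 + 1 + 6 + 5 = 21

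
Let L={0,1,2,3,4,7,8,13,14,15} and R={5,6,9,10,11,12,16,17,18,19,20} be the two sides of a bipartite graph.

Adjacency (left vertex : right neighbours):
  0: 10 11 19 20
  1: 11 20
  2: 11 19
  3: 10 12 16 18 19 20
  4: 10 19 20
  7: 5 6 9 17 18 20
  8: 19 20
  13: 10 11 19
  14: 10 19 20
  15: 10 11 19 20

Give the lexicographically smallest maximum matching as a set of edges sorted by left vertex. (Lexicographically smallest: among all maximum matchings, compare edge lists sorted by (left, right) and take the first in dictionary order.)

|M| = 6 (so the lex-smallest maximum matching has 6 edges)
process left vertices in ascending order; for each, take the smallest-labelled available neighbour that still permits 6 edges overall, or leave it unmatched if none does
lex-smallest matching: {0-10, 1-11, 2-19, 3-12, 4-20, 7-5}

Lex-smallest maximum matching: {(0,10), (1,11), (2,19), (3,12), (4,20), (7,5)}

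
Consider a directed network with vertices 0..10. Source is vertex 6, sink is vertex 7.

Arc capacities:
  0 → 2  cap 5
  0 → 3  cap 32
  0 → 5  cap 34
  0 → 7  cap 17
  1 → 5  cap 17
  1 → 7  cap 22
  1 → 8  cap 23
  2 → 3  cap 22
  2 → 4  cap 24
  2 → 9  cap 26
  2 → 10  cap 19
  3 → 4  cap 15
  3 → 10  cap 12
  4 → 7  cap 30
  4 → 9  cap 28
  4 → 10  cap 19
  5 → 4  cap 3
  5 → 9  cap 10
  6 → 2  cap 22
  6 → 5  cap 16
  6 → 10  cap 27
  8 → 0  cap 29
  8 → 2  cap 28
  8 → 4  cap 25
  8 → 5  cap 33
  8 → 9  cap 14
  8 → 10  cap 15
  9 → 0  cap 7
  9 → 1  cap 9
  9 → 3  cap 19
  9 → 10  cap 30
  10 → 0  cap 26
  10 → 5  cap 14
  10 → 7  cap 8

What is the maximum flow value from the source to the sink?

augment #1: 6→10→7 bottleneck 8, total now 8
augment #2: 6→2→4→7 bottleneck 22, total now 30
augment #3: 6→5→4→7 bottleneck 3, total now 33
augment #4: 6→10→0→7 bottleneck 17, total now 50
augment #5: 6→5→9→1→7 bottleneck 9, total now 59
augment #6: 6→5→9→3→4→7 bottleneck 1, total now 60
augment #7: 6→10→0→2→4→7 bottleneck 2, total now 62

Maximum flow value: 62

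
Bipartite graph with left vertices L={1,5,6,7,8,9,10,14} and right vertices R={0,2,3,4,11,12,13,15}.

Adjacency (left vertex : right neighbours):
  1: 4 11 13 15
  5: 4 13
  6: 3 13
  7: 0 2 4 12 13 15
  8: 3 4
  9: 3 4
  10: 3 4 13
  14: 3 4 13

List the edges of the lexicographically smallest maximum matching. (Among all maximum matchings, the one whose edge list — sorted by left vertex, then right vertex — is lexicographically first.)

|M| = 5 (so the lex-smallest maximum matching has 5 edges)
process left vertices in ascending order; for each, take the smallest-labelled available neighbour that still permits 5 edges overall, or leave it unmatched if none does
lex-smallest matching: {1-11, 5-4, 6-3, 7-0, 10-13}

Lex-smallest maximum matching: {(1,11), (5,4), (6,3), (7,0), (10,13)}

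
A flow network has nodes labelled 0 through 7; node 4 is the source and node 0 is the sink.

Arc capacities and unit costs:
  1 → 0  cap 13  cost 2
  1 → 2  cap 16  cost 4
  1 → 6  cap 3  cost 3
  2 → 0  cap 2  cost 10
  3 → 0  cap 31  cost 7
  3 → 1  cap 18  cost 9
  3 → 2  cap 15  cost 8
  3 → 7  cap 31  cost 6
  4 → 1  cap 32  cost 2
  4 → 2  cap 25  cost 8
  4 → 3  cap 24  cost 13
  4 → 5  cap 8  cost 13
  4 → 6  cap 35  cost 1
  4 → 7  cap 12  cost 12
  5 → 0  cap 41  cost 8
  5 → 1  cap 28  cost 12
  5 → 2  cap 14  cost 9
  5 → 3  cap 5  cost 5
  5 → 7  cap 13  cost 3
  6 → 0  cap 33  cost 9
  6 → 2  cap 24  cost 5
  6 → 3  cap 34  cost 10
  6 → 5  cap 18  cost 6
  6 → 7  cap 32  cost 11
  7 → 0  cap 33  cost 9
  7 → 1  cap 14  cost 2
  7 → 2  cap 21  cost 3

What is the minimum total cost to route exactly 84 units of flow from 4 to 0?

shortest-cost path #1: 4→1→0 push 13 @ unit cost 4 (adds 52)
shortest-cost path #2: 4→6→0 push 33 @ unit cost 10 (adds 330)
shortest-cost path #3: 4→6→5→0 push 2 @ unit cost 15 (adds 30)
shortest-cost path #4: 4→1→2→0 push 2 @ unit cost 16 (adds 32)
shortest-cost path #5: 4→1→6→5→0 push 3 @ unit cost 19 (adds 57)
shortest-cost path #6: 4→3→0 push 24 @ unit cost 20 (adds 480)
shortest-cost path #7: 4→5→0 push 7 @ unit cost 21 (adds 147)
total cost = 1128

Minimum cost for 84 units: 1128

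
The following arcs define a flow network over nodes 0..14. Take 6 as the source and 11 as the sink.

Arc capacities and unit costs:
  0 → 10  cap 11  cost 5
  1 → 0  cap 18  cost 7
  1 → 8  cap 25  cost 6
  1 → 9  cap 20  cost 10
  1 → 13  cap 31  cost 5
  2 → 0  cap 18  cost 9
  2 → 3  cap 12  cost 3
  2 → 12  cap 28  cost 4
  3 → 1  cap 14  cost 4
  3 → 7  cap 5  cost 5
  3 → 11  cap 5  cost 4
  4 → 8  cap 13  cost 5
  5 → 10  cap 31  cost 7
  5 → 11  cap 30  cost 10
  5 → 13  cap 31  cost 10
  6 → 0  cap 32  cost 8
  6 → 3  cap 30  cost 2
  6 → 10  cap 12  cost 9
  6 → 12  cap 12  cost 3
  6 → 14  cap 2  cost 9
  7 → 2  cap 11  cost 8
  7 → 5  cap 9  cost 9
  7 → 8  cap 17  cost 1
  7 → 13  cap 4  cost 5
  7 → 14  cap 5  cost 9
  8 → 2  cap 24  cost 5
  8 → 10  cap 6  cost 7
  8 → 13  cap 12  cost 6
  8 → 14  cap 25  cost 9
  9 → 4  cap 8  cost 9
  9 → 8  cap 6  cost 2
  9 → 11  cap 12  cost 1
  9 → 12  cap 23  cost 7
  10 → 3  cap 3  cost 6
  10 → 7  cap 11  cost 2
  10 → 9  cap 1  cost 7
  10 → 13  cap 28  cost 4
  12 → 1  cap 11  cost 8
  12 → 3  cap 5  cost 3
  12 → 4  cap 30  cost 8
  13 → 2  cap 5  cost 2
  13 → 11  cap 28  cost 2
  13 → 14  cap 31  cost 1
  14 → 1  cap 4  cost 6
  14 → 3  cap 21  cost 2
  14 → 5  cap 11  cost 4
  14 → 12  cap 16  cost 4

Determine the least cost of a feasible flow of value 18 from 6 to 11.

Minimum cost for 18 units: 199

shortest-cost path #1: 6→3→11 push 5 @ unit cost 6 (adds 30)
shortest-cost path #2: 6→3→1→13→11 push 13 @ unit cost 13 (adds 169)
total cost = 199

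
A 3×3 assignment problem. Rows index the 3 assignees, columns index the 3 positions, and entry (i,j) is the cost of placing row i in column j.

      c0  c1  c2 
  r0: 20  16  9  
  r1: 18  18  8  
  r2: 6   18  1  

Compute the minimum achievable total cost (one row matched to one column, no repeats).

Minimum assignment cost: 30

optimal assignment: row0→col1 (cost 16), row1→col2 (cost 8), row2→col0 (cost 6)
total = 16 + 8 + 6 = 30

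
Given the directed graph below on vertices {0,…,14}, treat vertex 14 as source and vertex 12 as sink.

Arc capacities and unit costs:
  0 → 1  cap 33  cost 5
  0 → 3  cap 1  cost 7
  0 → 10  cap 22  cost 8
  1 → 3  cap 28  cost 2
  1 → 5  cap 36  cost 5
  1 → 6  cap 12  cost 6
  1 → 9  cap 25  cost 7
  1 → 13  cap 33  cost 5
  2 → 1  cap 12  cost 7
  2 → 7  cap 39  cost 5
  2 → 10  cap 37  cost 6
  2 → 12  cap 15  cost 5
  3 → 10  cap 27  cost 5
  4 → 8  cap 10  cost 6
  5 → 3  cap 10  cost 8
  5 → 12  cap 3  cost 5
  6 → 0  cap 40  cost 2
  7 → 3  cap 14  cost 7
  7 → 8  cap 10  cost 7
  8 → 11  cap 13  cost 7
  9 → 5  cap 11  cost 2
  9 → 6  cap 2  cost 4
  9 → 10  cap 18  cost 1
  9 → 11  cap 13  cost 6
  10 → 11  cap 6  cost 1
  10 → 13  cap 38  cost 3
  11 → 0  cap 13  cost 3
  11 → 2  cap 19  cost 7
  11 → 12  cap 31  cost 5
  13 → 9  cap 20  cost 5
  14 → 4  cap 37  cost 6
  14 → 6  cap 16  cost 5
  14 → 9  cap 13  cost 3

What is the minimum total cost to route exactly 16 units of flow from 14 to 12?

shortest-cost path #1: 14→9→10→11→12 push 6 @ unit cost 10 (adds 60)
shortest-cost path #2: 14→9→5→12 push 3 @ unit cost 10 (adds 30)
shortest-cost path #3: 14→9→11→12 push 4 @ unit cost 14 (adds 56)
shortest-cost path #4: 14→4→8→11→12 push 3 @ unit cost 24 (adds 72)
total cost = 218

Minimum cost for 16 units: 218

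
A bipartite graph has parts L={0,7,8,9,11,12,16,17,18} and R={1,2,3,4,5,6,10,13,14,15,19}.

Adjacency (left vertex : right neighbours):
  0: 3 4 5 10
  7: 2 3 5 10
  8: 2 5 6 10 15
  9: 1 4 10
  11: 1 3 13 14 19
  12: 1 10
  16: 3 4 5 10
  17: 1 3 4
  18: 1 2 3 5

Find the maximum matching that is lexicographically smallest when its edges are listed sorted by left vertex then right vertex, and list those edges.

|M| = 8 (so the lex-smallest maximum matching has 8 edges)
process left vertices in ascending order; for each, take the smallest-labelled available neighbour that still permits 8 edges overall, or leave it unmatched if none does
lex-smallest matching: {0-3, 7-2, 8-6, 9-1, 11-13, 12-10, 16-4, 18-5}

Lex-smallest maximum matching: {(0,3), (7,2), (8,6), (9,1), (11,13), (12,10), (16,4), (18,5)}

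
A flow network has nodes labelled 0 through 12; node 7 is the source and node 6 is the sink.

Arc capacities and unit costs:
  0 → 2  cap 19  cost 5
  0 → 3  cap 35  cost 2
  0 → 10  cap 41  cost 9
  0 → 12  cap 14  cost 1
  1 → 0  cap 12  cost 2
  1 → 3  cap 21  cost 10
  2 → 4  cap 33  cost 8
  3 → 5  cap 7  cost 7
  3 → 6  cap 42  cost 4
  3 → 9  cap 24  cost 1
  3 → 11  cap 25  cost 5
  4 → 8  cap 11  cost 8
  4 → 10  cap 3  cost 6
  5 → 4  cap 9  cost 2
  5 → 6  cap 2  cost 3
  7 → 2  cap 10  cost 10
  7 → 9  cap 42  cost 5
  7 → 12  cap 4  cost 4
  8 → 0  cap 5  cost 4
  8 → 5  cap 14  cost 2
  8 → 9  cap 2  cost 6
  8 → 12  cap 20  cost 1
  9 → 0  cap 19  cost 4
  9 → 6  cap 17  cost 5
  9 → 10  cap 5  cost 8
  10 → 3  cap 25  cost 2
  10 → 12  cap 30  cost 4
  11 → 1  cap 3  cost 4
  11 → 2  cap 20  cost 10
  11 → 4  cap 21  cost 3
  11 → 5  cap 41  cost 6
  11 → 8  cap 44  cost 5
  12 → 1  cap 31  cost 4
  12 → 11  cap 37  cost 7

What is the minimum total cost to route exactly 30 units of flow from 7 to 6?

Minimum cost for 30 units: 365

shortest-cost path #1: 7→9→6 push 17 @ unit cost 10 (adds 170)
shortest-cost path #2: 7→9→0→3→6 push 13 @ unit cost 15 (adds 195)
total cost = 365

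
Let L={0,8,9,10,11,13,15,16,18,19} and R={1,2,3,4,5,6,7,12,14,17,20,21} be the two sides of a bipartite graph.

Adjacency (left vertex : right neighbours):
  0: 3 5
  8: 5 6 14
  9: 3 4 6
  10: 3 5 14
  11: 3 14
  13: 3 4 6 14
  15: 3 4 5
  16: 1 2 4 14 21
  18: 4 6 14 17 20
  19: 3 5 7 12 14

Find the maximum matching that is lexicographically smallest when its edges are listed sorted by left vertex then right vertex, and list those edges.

Lex-smallest maximum matching: {(0,3), (8,5), (9,4), (10,14), (13,6), (16,1), (18,17), (19,7)}

|M| = 8 (so the lex-smallest maximum matching has 8 edges)
process left vertices in ascending order; for each, take the smallest-labelled available neighbour that still permits 8 edges overall, or leave it unmatched if none does
lex-smallest matching: {0-3, 8-5, 9-4, 10-14, 13-6, 16-1, 18-17, 19-7}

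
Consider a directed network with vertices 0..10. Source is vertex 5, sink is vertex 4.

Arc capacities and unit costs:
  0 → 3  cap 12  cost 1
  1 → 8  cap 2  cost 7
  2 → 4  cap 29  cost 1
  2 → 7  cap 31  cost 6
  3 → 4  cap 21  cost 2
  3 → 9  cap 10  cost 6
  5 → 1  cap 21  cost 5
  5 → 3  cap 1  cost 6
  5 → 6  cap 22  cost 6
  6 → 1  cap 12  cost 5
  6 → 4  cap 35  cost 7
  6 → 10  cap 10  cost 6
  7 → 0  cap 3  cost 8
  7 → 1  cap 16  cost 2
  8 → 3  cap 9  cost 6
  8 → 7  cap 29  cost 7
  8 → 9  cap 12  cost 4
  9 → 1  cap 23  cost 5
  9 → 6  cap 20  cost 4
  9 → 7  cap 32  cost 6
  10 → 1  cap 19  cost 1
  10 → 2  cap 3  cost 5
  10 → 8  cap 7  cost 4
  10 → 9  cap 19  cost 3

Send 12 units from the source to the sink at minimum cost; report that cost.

shortest-cost path #1: 5→3→4 push 1 @ unit cost 8 (adds 8)
shortest-cost path #2: 5→6→4 push 11 @ unit cost 13 (adds 143)
total cost = 151

Minimum cost for 12 units: 151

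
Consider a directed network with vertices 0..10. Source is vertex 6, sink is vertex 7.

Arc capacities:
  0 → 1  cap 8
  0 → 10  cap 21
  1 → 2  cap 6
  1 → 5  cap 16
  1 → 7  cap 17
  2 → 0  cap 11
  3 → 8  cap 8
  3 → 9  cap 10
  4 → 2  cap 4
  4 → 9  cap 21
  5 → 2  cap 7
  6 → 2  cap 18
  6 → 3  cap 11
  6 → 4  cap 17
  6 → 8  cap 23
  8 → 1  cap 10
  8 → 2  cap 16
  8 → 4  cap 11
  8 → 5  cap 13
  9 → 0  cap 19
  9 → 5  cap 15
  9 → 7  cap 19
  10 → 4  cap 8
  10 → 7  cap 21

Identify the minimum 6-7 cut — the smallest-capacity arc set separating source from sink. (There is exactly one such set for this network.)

augment #1: 6→3→9→7 push 10
augment #2: 6→4→9→7 push 9
augment #3: 6→8→1→7 push 10
augment #4: 6→2→0→1→7 push 7
augment #5: 6→2→0→10→7 push 4
augment #6: 6→4→9→0→10→7 push 8
augment #7: 6→8→4→9→0→10→7 push 4
max flow = 52; residual-reachable set from 6 gives S-side
cut edges (S→T): {(2,0), (3,9), (4,9), (8,1)} total cap 52

Min-cut arcs: {(2,0), (3,9), (4,9), (8,1)} (total capacity 52)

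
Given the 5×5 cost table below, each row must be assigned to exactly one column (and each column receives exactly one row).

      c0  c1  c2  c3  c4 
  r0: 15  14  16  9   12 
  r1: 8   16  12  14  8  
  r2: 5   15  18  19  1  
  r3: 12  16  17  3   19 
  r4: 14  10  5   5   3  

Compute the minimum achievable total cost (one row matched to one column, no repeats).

optimal assignment: row0→col1 (cost 14), row1→col0 (cost 8), row2→col4 (cost 1), row3→col3 (cost 3), row4→col2 (cost 5)
total = 14 + 8 + 1 + 3 + 5 = 31

Minimum assignment cost: 31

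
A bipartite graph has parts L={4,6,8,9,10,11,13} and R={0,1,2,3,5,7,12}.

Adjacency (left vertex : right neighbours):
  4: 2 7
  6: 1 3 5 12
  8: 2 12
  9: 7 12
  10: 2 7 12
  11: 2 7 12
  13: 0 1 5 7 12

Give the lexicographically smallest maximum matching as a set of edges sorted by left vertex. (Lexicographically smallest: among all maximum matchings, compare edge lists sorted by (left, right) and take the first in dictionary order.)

Lex-smallest maximum matching: {(4,2), (6,1), (8,12), (9,7), (13,0)}

|M| = 5 (so the lex-smallest maximum matching has 5 edges)
process left vertices in ascending order; for each, take the smallest-labelled available neighbour that still permits 5 edges overall, or leave it unmatched if none does
lex-smallest matching: {4-2, 6-1, 8-12, 9-7, 13-0}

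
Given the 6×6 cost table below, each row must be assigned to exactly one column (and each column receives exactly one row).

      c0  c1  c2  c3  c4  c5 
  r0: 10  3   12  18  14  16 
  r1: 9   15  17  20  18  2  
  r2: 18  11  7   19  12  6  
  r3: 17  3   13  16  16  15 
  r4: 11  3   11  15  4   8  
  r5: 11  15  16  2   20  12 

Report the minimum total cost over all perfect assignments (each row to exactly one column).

optimal assignment: row0→col0 (cost 10), row1→col5 (cost 2), row2→col2 (cost 7), row3→col1 (cost 3), row4→col4 (cost 4), row5→col3 (cost 2)
total = 10 + 2 + 7 + 3 + 4 + 2 = 28

Minimum assignment cost: 28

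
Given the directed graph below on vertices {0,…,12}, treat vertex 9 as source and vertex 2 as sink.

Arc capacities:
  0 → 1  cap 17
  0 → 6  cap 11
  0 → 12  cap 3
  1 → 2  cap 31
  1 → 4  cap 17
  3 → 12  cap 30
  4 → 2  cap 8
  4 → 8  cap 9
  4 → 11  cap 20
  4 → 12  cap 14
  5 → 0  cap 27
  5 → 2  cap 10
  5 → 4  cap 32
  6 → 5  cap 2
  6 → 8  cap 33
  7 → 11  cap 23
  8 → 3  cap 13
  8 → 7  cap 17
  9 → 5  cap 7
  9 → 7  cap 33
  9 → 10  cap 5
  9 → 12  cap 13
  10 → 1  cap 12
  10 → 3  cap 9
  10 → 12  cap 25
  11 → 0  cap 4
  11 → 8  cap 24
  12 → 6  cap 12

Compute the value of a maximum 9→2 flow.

Maximum flow value: 18

augment #1: 9→5→2 bottleneck 7, total now 7
augment #2: 9→10→1→2 bottleneck 5, total now 12
augment #3: 9→12→6→5→2 bottleneck 2, total now 14
augment #4: 9→7→11→0→1→2 bottleneck 4, total now 18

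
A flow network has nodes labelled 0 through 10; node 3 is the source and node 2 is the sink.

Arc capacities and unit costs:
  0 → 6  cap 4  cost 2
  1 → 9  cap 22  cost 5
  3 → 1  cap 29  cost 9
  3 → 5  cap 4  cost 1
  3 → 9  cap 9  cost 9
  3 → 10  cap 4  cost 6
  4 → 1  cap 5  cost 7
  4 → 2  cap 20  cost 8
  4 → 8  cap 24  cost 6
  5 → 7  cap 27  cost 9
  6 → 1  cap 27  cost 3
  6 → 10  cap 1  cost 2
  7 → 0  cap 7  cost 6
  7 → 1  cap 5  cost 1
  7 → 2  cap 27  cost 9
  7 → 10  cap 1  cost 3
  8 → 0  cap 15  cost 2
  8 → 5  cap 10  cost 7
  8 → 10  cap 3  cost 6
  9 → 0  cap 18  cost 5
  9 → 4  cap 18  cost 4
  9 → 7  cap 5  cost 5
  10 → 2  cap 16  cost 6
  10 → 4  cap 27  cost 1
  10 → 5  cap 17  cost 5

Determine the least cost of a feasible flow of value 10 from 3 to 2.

Minimum cost for 10 units: 166

shortest-cost path #1: 3→10→2 push 4 @ unit cost 12 (adds 48)
shortest-cost path #2: 3→5→7→2 push 4 @ unit cost 19 (adds 76)
shortest-cost path #3: 3→9→4→2 push 2 @ unit cost 21 (adds 42)
total cost = 166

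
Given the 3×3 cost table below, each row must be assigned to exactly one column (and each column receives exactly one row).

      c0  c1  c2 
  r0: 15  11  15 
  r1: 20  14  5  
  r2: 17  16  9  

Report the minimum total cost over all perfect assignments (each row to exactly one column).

optimal assignment: row0→col1 (cost 11), row1→col2 (cost 5), row2→col0 (cost 17)
total = 11 + 5 + 17 = 33

Minimum assignment cost: 33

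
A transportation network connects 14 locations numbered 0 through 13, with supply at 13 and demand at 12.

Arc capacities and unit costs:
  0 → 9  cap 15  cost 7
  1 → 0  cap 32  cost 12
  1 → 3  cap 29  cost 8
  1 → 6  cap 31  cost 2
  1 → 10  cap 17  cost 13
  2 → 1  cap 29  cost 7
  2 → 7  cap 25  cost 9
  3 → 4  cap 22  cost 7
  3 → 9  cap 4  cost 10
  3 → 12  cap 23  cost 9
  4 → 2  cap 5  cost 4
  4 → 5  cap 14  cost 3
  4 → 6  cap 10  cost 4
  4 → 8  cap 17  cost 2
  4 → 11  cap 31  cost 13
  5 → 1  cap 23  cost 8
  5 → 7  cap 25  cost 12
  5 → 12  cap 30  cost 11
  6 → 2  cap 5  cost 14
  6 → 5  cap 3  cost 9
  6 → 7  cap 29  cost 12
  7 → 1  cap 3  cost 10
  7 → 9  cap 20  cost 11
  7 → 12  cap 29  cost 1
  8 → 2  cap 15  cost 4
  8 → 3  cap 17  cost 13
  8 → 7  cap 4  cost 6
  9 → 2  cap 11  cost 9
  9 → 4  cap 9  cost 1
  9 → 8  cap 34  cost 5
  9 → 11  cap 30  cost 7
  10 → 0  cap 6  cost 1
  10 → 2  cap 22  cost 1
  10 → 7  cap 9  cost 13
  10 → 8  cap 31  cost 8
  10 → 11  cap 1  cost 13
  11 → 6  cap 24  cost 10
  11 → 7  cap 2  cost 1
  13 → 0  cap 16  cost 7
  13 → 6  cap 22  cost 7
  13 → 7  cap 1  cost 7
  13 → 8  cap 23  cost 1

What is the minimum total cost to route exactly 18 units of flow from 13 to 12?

shortest-cost path #1: 13→7→12 push 1 @ unit cost 8 (adds 8)
shortest-cost path #2: 13→8→7→12 push 4 @ unit cost 8 (adds 32)
shortest-cost path #3: 13→8→2→7→12 push 13 @ unit cost 15 (adds 195)
total cost = 235

Minimum cost for 18 units: 235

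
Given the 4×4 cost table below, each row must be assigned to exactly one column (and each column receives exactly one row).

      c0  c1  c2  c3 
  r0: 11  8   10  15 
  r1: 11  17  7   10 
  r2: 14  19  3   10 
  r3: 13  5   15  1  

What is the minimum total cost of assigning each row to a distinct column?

Minimum assignment cost: 23

optimal assignment: row0→col1 (cost 8), row1→col0 (cost 11), row2→col2 (cost 3), row3→col3 (cost 1)
total = 8 + 11 + 3 + 1 = 23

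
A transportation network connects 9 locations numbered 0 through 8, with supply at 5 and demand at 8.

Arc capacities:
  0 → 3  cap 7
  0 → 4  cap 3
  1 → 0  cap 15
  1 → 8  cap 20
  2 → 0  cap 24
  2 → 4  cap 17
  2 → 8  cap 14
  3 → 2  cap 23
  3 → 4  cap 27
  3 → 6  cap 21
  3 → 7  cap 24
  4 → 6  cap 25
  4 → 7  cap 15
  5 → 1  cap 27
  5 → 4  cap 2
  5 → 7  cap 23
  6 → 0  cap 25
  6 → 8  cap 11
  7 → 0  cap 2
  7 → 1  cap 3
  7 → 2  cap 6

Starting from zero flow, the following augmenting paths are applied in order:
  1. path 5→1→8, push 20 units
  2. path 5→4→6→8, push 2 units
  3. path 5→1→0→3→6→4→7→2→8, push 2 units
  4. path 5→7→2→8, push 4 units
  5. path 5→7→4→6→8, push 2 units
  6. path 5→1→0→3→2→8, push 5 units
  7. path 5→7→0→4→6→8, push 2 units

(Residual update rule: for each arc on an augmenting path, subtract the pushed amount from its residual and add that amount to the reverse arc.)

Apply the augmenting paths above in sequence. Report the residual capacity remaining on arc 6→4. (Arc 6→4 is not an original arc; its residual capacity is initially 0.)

Residual capacity of (6,4): 4

after path 1 (5→1→8, push 20): res(6,4)=0
after path 2 (5→4→6→8, push 2): res(6,4)=2
after path 3 (5→1→0→3→6→4→7→2→8, push 2): res(6,4)=0
after path 4 (5→7→2→8, push 4): res(6,4)=0
after path 5 (5→7→4→6→8, push 2): res(6,4)=2
after path 6 (5→1→0→3→2→8, push 5): res(6,4)=2
after path 7 (5→7→0→4→6→8, push 2): res(6,4)=4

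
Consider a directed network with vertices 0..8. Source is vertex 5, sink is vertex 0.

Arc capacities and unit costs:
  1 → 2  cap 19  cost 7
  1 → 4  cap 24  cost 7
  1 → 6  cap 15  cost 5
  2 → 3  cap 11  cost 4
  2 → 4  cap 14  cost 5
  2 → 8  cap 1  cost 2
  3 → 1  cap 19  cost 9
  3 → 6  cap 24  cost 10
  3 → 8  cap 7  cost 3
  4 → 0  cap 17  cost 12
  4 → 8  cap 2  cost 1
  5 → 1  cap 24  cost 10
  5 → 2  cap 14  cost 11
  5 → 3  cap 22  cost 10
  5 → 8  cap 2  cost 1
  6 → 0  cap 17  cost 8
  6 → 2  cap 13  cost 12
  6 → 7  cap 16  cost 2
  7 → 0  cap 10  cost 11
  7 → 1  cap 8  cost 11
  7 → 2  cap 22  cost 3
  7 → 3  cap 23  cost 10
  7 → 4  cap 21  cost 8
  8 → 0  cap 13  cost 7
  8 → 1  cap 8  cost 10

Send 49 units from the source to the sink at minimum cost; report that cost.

Minimum cost for 49 units: 1206

shortest-cost path #1: 5→8→0 push 2 @ unit cost 8 (adds 16)
shortest-cost path #2: 5→2→8→0 push 1 @ unit cost 20 (adds 20)
shortest-cost path #3: 5→3→8→0 push 7 @ unit cost 20 (adds 140)
shortest-cost path #4: 5→1→6→0 push 15 @ unit cost 23 (adds 345)
shortest-cost path #5: 5→2→4→8→0 push 2 @ unit cost 24 (adds 48)
shortest-cost path #6: 5→2→4→0 push 11 @ unit cost 28 (adds 308)
shortest-cost path #7: 5→3→6→0 push 2 @ unit cost 28 (adds 56)
shortest-cost path #8: 5→1→4→0 push 6 @ unit cost 29 (adds 174)
shortest-cost path #9: 5→3→6→7→0 push 3 @ unit cost 33 (adds 99)
total cost = 1206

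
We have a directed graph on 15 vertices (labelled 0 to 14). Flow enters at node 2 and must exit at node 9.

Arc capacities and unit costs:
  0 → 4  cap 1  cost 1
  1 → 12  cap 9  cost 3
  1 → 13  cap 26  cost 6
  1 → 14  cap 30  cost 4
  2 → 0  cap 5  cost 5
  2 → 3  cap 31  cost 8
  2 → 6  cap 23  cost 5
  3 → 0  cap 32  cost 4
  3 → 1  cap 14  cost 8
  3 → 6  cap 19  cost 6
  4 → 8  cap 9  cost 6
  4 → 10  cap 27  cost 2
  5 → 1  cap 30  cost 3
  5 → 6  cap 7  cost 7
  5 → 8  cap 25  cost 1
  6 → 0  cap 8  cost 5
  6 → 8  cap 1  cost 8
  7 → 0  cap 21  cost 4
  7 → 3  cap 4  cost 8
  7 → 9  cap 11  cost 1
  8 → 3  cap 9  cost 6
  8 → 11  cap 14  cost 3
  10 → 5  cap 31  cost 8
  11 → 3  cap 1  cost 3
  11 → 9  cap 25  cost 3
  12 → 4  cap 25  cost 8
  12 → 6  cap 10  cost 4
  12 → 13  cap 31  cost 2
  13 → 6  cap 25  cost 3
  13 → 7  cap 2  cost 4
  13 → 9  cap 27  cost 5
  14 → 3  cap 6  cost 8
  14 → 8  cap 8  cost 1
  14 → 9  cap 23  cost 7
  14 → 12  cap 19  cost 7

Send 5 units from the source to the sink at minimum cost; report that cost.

shortest-cost path #1: 2→0→4→8→11→9 push 1 @ unit cost 18 (adds 18)
shortest-cost path #2: 2→6→8→11→9 push 1 @ unit cost 19 (adds 19)
shortest-cost path #3: 2→3→1→12→13→9 push 3 @ unit cost 26 (adds 78)
total cost = 115

Minimum cost for 5 units: 115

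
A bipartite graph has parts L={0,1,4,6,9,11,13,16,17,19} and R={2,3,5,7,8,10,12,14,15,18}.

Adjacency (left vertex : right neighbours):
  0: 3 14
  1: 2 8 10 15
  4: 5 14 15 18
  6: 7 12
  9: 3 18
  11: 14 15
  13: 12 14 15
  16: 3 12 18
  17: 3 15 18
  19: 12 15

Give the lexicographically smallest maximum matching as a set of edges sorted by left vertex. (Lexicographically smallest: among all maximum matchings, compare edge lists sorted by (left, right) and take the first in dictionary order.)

Lex-smallest maximum matching: {(0,3), (1,2), (4,5), (6,7), (9,18), (11,14), (13,12), (17,15)}

|M| = 8 (so the lex-smallest maximum matching has 8 edges)
process left vertices in ascending order; for each, take the smallest-labelled available neighbour that still permits 8 edges overall, or leave it unmatched if none does
lex-smallest matching: {0-3, 1-2, 4-5, 6-7, 9-18, 11-14, 13-12, 17-15}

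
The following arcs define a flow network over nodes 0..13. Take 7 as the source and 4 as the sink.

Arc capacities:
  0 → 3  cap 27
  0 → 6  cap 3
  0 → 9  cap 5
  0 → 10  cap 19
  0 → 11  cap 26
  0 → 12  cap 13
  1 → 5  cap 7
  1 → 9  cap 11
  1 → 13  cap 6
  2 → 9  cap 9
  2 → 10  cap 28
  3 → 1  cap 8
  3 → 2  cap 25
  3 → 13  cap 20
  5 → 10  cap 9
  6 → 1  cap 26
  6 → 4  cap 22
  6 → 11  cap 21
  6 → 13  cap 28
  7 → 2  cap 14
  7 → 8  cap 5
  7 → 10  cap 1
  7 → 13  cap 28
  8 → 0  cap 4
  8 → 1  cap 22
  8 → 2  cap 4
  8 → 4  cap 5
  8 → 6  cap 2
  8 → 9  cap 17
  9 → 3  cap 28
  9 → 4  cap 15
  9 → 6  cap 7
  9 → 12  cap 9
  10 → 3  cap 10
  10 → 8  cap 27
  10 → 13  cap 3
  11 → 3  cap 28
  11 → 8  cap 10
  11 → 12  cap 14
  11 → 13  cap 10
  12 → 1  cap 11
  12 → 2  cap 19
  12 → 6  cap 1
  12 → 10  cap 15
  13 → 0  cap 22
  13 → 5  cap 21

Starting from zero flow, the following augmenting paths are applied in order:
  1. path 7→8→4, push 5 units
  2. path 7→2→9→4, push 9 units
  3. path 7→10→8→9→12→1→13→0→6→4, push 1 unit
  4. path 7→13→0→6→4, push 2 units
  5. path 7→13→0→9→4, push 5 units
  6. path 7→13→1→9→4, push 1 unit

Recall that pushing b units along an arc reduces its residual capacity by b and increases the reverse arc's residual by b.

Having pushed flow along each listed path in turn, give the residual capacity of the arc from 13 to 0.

Residual capacity of (13,0): 14

after path 1 (7→8→4, push 5): res(13,0)=22
after path 2 (7→2→9→4, push 9): res(13,0)=22
after path 3 (7→10→8→9→12→1→13→0→6→4, push 1): res(13,0)=21
after path 4 (7→13→0→6→4, push 2): res(13,0)=19
after path 5 (7→13→0→9→4, push 5): res(13,0)=14
after path 6 (7→13→1→9→4, push 1): res(13,0)=14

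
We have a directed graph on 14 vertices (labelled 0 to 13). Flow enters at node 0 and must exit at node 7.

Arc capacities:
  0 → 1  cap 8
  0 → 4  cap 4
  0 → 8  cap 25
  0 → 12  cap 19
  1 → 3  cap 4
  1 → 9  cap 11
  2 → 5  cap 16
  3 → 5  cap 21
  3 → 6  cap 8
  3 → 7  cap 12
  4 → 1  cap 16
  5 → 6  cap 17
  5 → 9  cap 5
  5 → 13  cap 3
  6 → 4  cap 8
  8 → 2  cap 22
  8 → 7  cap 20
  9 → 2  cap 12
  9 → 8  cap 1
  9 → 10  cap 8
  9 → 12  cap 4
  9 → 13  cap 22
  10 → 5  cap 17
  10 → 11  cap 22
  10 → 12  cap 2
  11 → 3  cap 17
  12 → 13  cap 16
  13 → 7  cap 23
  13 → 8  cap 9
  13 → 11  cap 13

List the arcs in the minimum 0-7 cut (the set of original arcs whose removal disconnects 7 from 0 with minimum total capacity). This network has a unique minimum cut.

augment #1: 0→8→7 push 20
augment #2: 0→1→3→7 push 4
augment #3: 0→12→13→7 push 16
augment #4: 0→1→9→13→7 push 4
augment #5: 0→4→1→9→13→7 push 3
augment #6: 0→4→1→9→10→11→3→7 push 1
augment #7: 0→8→2→5→13→11→3→7 push 3
augment #8: 0→8→2→5→9→10→11→3→7 push 2
max flow = 53; residual-reachable set from 0 gives S-side
cut edges (S→T): {(0,1), (0,4), (0,8), (12,13)} total cap 53

Min-cut arcs: {(0,1), (0,4), (0,8), (12,13)} (total capacity 53)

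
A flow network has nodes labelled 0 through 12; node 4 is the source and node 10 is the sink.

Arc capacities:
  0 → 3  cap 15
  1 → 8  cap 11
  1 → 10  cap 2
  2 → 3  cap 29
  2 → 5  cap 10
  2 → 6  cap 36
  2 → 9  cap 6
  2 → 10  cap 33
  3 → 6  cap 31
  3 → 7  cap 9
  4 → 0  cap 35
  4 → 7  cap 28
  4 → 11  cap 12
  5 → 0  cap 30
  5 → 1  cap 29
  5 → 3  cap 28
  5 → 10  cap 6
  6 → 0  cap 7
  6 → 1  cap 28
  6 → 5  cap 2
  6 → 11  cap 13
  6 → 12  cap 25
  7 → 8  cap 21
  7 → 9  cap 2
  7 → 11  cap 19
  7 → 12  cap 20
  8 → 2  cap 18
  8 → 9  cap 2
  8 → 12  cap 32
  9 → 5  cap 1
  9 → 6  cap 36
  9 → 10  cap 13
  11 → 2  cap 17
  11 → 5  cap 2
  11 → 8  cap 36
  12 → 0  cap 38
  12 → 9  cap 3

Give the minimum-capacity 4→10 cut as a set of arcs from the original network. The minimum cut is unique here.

augment #1: 4→7→9→10 push 2
augment #2: 4→11→2→10 push 12
augment #3: 4→7→8→2→10 push 18
augment #4: 4→7→8→9→10 push 2
augment #5: 4→7→11→2→10 push 3
augment #6: 4→7→11→5→10 push 2
augment #7: 4→7→12→9→10 push 1
augment #8: 4→0→3→6→1→10 push 2
augment #9: 4→0→3→6→5→10 push 2
augment #10: 4→0→3→6→12→9→10 push 2
augment #11: 4→0→3→6→11→2→5→10 push 2
max flow = 48; residual-reachable set from 4 gives S-side
cut edges (S→T): {(1,10), (6,5), (7,9), (8,2), (8,9), (11,2), (11,5), (12,9)} total cap 48

Min-cut arcs: {(1,10), (6,5), (7,9), (8,2), (8,9), (11,2), (11,5), (12,9)} (total capacity 48)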